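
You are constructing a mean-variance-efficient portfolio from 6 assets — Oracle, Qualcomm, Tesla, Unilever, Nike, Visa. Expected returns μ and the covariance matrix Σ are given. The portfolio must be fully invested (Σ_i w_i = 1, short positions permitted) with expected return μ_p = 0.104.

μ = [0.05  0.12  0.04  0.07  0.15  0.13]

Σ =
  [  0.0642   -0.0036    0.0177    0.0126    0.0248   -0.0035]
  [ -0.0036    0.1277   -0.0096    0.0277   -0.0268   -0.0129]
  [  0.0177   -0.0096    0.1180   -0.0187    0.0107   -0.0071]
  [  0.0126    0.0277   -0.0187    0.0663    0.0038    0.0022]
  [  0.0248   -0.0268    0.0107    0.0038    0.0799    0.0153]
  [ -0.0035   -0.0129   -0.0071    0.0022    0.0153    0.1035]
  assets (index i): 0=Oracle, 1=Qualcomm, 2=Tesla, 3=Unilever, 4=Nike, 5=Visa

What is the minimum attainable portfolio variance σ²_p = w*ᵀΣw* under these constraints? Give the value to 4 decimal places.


u=Σ⁻¹μ = [-0.0856  1.4276  0.4164  0.4355  2.0876  1.1418]
v=Σ⁻¹𝟙 = [8.1443  9.2676  9.5928  11.4983  9.3255  10.1274]
a=μᵀu=0.675750  b=𝟙ᵀu=5.423315  c=𝟙ᵀv=57.956010  D=ac−b²=9.751411
λ₁=(c·0.104−b)/D = (57.956010·0.104−5.423315)/9.751411 = 0.061951
λ₂=(a−b·0.104)/D = (0.675750−5.423315·0.104)/9.751411 = 0.011457
w* = 0.061951·u + 0.011457·v:
  w_0 = 0.061951·-0.0856 + 0.011457·8.1443 = 0.0880  (Oracle)
  w_1 = 0.061951·1.4276 + 0.011457·9.2676 = 0.1946  (Qualcomm)
  w_2 = 0.061951·0.4164 + 0.011457·9.5928 = 0.1357  (Tesla)
  w_3 = 0.061951·0.4355 + 0.011457·11.4983 = 0.1587  (Unilever)
  w_4 = 0.061951·2.0876 + 0.011457·9.3255 = 0.2362  (Nike)
  w_5 = 0.061951·1.1418 + 0.011457·10.1274 = 0.1868  (Visa)
Σw_i=1.0000  μᵀw=0.1040
σ²=wᵀΣw=λ₁·μ_p+λ₂ = 0.061951·0.104 + 0.011457 = 0.017900 ≈ 0.0179

0.0179


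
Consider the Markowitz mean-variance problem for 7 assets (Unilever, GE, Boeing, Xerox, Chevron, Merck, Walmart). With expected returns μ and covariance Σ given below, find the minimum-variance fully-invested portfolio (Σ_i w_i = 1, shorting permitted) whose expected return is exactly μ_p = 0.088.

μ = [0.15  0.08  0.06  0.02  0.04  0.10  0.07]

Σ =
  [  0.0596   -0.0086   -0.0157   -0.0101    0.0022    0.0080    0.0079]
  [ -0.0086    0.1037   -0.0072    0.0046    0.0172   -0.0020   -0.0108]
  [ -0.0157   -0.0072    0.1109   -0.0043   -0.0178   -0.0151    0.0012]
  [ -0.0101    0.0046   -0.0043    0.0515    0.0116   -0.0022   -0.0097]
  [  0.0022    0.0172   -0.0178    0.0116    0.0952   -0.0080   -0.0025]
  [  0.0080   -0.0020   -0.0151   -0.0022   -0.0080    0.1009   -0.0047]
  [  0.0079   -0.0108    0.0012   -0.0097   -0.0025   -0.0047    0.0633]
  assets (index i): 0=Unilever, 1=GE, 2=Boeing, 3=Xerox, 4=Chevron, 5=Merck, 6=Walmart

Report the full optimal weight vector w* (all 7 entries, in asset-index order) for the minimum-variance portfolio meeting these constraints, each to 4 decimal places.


g=Σ⁻¹μ = [2.8907  1.1313  1.2617  1.1462  0.3673  1.0824  1.1847]
h=Σ⁻¹𝟙 = [22.7780  12.3473  17.1483  26.4601  9.3650  13.1734  20.1393]
a=μᵀg=0.828598  b=𝟙ᵀg=9.064281  c=𝟙ᵀh=121.411467  D=ac−b²=18.440076
λ₁=(c·0.088−b)/D = (121.411467·0.088−9.064281)/18.440076 = 0.087848
λ₂=(a−b·0.088)/D = (0.828598−9.064281·0.088)/18.440076 = 0.001678
w* = 0.087848·g + 0.001678·h:
  w_0 = 0.087848·2.8907 + 0.001678·22.7780 = 0.2922  (Unilever)
  w_1 = 0.087848·1.1313 + 0.001678·12.3473 = 0.1201  (GE)
  w_2 = 0.087848·1.2617 + 0.001678·17.1483 = 0.1396  (Boeing)
  w_3 = 0.087848·1.1462 + 0.001678·26.4601 = 0.1451  (Xerox)
  w_4 = 0.087848·0.3673 + 0.001678·9.3650 = 0.0480  (Chevron)
  w_5 = 0.087848·1.0824 + 0.001678·13.1734 = 0.1172  (Merck)
  w_6 = 0.087848·1.1847 + 0.001678·20.1393 = 0.1379  (Walmart)
Σw_i=1.0000  μᵀw=0.0880
σ²=wᵀΣw=λ₁·μ_p+λ₂ = 0.087848·0.088 + 0.001678 = 0.009409 ≈ 0.0094

0.2922  0.1201  0.1396  0.1451  0.0480  0.1172  0.1379


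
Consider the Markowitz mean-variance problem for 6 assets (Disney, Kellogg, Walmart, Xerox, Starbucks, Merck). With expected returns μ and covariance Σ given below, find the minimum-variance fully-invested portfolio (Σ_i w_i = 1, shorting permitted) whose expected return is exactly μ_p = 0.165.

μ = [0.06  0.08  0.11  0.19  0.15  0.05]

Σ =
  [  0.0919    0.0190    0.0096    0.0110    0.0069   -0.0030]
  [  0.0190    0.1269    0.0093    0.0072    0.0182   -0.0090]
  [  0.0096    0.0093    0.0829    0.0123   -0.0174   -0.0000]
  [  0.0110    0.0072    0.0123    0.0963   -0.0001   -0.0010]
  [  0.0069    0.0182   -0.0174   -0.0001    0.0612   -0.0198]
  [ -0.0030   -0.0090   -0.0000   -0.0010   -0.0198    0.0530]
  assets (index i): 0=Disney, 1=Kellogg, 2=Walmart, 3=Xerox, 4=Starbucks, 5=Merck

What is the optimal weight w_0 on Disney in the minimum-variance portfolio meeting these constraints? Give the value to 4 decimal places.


-0.1252

p=Σ⁻¹μ = [0.0424  0.0221  1.8425  1.7597  3.7359  2.3784]
q=Σ⁻¹𝟙 = [6.4267  3.3207  15.9167  7.7192  29.1392  30.8272]
a=μᵀp=1.220639  b=𝟙ᵀp=9.780999  c=𝟙ᵀq=93.349838  D=ac−b²=18.278540
λ₁=(c·0.165−b)/D = (93.349838·0.165−9.780999)/18.278540 = 0.307559
λ₂=(a−b·0.165)/D = (1.220639−9.780999·0.165)/18.278540 = -0.021513
w* = 0.307559·p + -0.021513·q:
  w_0 = 0.307559·0.0424 + -0.021513·6.4267 = -0.1252  (Disney)
  w_1 = 0.307559·0.0221 + -0.021513·3.3207 = -0.0646  (Kellogg)
  w_2 = 0.307559·1.8425 + -0.021513·15.9167 = 0.2243  (Walmart)
  w_3 = 0.307559·1.7597 + -0.021513·7.7192 = 0.3752  (Xerox)
  w_4 = 0.307559·3.7359 + -0.021513·29.1392 = 0.5221  (Starbucks)
  w_5 = 0.307559·2.3784 + -0.021513·30.8272 = 0.0683  (Merck)
Σw_i=1.0000  μᵀw=0.1650
σ²=wᵀΣw=λ₁·μ_p+λ₂ = 0.307559·0.165 + -0.021513 = 0.029234 ≈ 0.0292


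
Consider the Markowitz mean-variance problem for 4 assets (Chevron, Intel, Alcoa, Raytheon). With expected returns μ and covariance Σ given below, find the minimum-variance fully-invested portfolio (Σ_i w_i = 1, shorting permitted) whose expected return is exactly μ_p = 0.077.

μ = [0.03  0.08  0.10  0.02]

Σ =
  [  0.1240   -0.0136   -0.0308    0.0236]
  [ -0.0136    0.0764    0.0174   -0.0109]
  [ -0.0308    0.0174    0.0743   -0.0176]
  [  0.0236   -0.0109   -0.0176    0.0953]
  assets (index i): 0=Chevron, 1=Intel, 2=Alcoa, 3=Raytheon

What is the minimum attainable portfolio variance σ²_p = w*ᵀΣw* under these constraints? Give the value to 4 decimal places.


g=Σ⁻¹μ = [0.6295  0.8784  1.5035  0.4321]
h=Σ⁻¹𝟙 = [11.6270  12.7814  18.2330  12.4430]
a=μᵀg=0.248148  b=𝟙ᵀg=3.443486  c=𝟙ᵀh=55.084482  D=ac−b²=1.811495
λ₁=(c·0.077−b)/D = (55.084482·0.077−3.443486)/1.811495 = 0.440530
λ₂=(a−b·0.077)/D = (0.248148−3.443486·0.077)/1.811495 = -0.009385
w* = 0.440530·g + -0.009385·h:
  w_0 = 0.440530·0.6295 + -0.009385·11.6270 = 0.1682  (Chevron)
  w_1 = 0.440530·0.8784 + -0.009385·12.7814 = 0.2670  (Intel)
  w_2 = 0.440530·1.5035 + -0.009385·18.2330 = 0.4912  (Alcoa)
  w_3 = 0.440530·0.4321 + -0.009385·12.4430 = 0.0736  (Raytheon)
Σw_i=1.0000  μᵀw=0.0770
σ²=wᵀΣw=λ₁·μ_p+λ₂ = 0.440530·0.077 + -0.009385 = 0.024536 ≈ 0.0245

0.0245


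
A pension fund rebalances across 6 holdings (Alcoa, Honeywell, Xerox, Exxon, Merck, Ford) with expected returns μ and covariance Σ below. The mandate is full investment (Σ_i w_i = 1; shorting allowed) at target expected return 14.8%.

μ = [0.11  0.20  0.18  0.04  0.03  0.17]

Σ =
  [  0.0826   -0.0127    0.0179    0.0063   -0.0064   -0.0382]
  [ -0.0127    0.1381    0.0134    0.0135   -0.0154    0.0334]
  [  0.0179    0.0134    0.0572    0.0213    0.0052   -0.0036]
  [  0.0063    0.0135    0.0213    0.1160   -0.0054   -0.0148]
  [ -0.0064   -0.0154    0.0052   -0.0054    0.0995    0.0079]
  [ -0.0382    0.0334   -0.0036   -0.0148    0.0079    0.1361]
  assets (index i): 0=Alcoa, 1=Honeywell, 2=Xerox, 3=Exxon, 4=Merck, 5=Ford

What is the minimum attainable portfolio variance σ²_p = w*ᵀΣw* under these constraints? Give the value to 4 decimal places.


g=Σ⁻¹μ = [1.6805  1.0460  2.4857  -0.1187  0.3162  1.4985]
h=Σ⁻¹𝟙 = [16.6926  5.8818  7.7538  7.5246  11.1669  10.9645]
a=μᵀg=1.100966  b=𝟙ᵀg=6.908177  c=𝟙ᵀh=59.984158  D=ac−b²=18.317624
λ₁=(c·0.148−b)/D = (59.984158·0.148−6.908177)/18.317624 = 0.107518
λ₂=(a−b·0.148)/D = (1.100966−6.908177·0.148)/18.317624 = 0.004289
w* = 0.107518·g + 0.004289·h:
  w_0 = 0.107518·1.6805 + 0.004289·16.6926 = 0.2523  (Alcoa)
  w_1 = 0.107518·1.0460 + 0.004289·5.8818 = 0.1377  (Honeywell)
  w_2 = 0.107518·2.4857 + 0.004289·7.7538 = 0.3005  (Xerox)
  w_3 = 0.107518·-0.1187 + 0.004289·7.5246 = 0.0195  (Exxon)
  w_4 = 0.107518·0.3162 + 0.004289·11.1669 = 0.0819  (Merck)
  w_5 = 0.107518·1.4985 + 0.004289·10.9645 = 0.2081  (Ford)
Σw_i=1.0000  μᵀw=0.1480
σ²=wᵀΣw=λ₁·μ_p+λ₂ = 0.107518·0.148 + 0.004289 = 0.020201 ≈ 0.0202

0.0202


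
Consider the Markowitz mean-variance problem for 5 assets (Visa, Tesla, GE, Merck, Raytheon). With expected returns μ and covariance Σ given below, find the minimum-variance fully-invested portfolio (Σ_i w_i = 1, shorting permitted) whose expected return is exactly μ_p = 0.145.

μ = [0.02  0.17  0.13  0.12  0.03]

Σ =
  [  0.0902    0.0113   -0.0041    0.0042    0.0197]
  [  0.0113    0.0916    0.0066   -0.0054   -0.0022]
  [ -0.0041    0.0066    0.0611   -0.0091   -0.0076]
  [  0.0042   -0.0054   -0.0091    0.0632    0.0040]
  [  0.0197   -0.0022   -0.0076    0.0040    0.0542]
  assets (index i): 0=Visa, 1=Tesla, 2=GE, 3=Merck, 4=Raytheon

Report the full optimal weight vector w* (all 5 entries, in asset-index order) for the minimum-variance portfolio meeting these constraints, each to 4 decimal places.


p=Σ⁻¹μ = [-0.2027  1.8698  2.3705  2.3588  0.8614]
q=Σ⁻¹𝟙 = [5.9112  10.2081  20.6316  18.1164  18.2720]
a=μᵀp=0.930884  b=𝟙ᵀp=7.257831  c=𝟙ᵀq=73.139247  D=ac−b²=15.408038
λ₁=(c·0.145−b)/D = (73.139247·0.145−7.257831)/15.408038 = 0.217248
λ₂=(a−b·0.145)/D = (0.930884−7.257831·0.145)/15.408038 = -0.007886
w* = 0.217248·p + -0.007886·q:
  w_0 = 0.217248·-0.2027 + -0.007886·5.9112 = -0.0907  (Visa)
  w_1 = 0.217248·1.8698 + -0.007886·10.2081 = 0.3257  (Tesla)
  w_2 = 0.217248·2.3705 + -0.007886·20.6316 = 0.3523  (GE)
  w_3 = 0.217248·2.3588 + -0.007886·18.1164 = 0.3696  (Merck)
  w_4 = 0.217248·0.8614 + -0.007886·18.2720 = 0.0431  (Raytheon)
Σw_i=1.0000  μᵀw=0.1450
σ²=wᵀΣw=λ₁·μ_p+λ₂ = 0.217248·0.145 + -0.007886 = 0.023615 ≈ 0.0236

-0.0907  0.3257  0.3523  0.3696  0.0431


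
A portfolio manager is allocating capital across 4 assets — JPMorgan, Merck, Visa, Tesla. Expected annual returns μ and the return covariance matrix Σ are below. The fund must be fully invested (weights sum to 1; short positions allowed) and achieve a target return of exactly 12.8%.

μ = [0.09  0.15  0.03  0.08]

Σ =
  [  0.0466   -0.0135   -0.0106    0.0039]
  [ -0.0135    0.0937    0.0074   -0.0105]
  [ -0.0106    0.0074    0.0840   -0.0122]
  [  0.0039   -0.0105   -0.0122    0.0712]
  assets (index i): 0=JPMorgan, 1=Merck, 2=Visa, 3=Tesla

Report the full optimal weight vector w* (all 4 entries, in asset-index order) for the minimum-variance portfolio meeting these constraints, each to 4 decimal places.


g=Σ⁻¹μ = [2.5744  2.0741  0.7039  1.4091]
h=Σ⁻¹𝟙 = [28.2375  15.3992  16.6714  17.6258]
a=μᵀg=0.676649  b=𝟙ᵀg=6.761463  c=𝟙ᵀh=77.933899  D=ac−b²=7.016488
λ₁=(c·0.128−b)/D = (77.933899·0.128−6.761463)/7.016488 = 0.458075
λ₂=(a−b·0.128)/D = (0.676649−6.761463·0.128)/7.016488 = -0.026911
w* = 0.458075·g + -0.026911·h:
  w_0 = 0.458075·2.5744 + -0.026911·28.2375 = 0.4194  (JPMorgan)
  w_1 = 0.458075·2.0741 + -0.026911·15.3992 = 0.5357  (Merck)
  w_2 = 0.458075·0.7039 + -0.026911·16.6714 = -0.1262  (Visa)
  w_3 = 0.458075·1.4091 + -0.026911·17.6258 = 0.1711  (Tesla)
Σw_i=1.0000  μᵀw=0.1280
σ²=wᵀΣw=λ₁·μ_p+λ₂ = 0.458075·0.128 + -0.026911 = 0.031723 ≈ 0.0317

0.4194  0.5357  -0.1262  0.1711


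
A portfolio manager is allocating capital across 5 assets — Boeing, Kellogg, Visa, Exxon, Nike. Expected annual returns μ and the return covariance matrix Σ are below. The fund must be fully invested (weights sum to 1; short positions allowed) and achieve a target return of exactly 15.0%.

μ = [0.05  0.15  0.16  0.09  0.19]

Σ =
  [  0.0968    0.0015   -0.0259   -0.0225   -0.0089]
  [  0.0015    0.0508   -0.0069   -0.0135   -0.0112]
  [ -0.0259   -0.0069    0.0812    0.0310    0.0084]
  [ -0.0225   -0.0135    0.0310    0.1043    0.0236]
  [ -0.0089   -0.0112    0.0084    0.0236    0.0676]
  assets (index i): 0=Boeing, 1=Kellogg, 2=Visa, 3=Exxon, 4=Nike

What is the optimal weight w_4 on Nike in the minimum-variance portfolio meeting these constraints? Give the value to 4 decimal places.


x=Σ⁻¹μ = [1.4404  4.0200  2.3335  0.2567  3.2868]
y=Σ⁻¹𝟙 = [17.5097  27.2003  15.2052  8.5834  16.7188]
a=μᵀx=1.695973  b=𝟙ᵀx=11.337433  c=𝟙ᵀy=85.217357  D=ac−b²=15.988907
λ₁=(c·0.150−b)/D = (85.217357·0.150−11.337433)/15.988907 = 0.090386
λ₂=(a−b·0.150)/D = (1.695973−11.337433·0.150)/15.988907 = -0.000290
w* = 0.090386·x + -0.000290·y:
  w_0 = 0.090386·1.4404 + -0.000290·17.5097 = 0.1251  (Boeing)
  w_1 = 0.090386·4.0200 + -0.000290·27.2003 = 0.3555  (Kellogg)
  w_2 = 0.090386·2.3335 + -0.000290·15.2052 = 0.2065  (Visa)
  w_3 = 0.090386·0.2567 + -0.000290·8.5834 = 0.0207  (Exxon)
  w_4 = 0.090386·3.2868 + -0.000290·16.7188 = 0.2922  (Nike)
Σw_i=1.0000  μᵀw=0.1500
σ²=wᵀΣw=λ₁·μ_p+λ₂ = 0.090386·0.150 + -0.000290 = 0.013268 ≈ 0.0133

0.2922


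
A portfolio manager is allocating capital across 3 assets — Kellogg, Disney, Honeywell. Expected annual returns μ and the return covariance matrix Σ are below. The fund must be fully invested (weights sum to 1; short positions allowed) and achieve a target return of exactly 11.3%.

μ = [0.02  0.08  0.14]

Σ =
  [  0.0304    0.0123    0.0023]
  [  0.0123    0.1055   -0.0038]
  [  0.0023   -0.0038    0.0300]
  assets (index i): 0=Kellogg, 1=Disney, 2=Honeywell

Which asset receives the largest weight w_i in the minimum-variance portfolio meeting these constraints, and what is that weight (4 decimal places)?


Honeywell (0.7027)

g=Σ⁻¹μ = [-0.0854  0.9409  4.7924]
h=Σ⁻¹𝟙 = [27.4518  7.4369  32.1707]
a=μᵀg=0.744496  b=𝟙ᵀg=5.647885  c=𝟙ᵀh=67.059359  D=ac−b²=18.026816
λ₁=(c·0.113−b)/D = (67.059359·0.113−5.647885)/18.026816 = 0.107053
λ₂=(a−b·0.113)/D = (0.744496−5.647885·0.113)/18.026816 = 0.005896
w* = 0.107053·g + 0.005896·h:
  w_0 = 0.107053·-0.0854 + 0.005896·27.4518 = 0.1527  (Kellogg)
  w_1 = 0.107053·0.9409 + 0.005896·7.4369 = 0.1446  (Disney)
  w_2 = 0.107053·4.7924 + 0.005896·32.1707 = 0.7027  (Honeywell)
Σw_i=1.0000  μᵀw=0.1130
σ²=wᵀΣw=λ₁·μ_p+λ₂ = 0.107053·0.113 + 0.005896 = 0.017993 ≈ 0.0180


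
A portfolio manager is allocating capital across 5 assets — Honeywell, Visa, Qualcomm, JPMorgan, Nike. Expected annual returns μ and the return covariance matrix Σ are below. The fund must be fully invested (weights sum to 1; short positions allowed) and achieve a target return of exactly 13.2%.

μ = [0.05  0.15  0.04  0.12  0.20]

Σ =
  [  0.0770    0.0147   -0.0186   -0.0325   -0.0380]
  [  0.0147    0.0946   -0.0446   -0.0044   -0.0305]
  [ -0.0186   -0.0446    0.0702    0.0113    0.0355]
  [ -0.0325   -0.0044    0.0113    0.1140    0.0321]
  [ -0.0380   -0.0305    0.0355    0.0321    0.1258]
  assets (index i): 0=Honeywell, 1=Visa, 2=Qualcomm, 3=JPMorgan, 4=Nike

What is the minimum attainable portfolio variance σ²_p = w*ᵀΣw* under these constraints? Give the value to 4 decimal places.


0.0161

p=Σ⁻¹μ = [1.9787  2.7804  1.6131  0.9552  2.1627]
q=Σ⁻¹𝟙 = [25.2187  24.3589  29.3838  11.0732  10.3552]
a=μᵀp=1.127666  b=𝟙ᵀp=9.489954  c=𝟙ᵀq=100.389821  D=ac−b²=23.146935
λ₁=(c·0.132−b)/D = (100.389821·0.132−9.489954)/23.146935 = 0.162505
λ₂=(a−b·0.132)/D = (1.127666−9.489954·0.132)/23.146935 = -0.005401
w* = 0.162505·p + -0.005401·q:
  w_0 = 0.162505·1.9787 + -0.005401·25.2187 = 0.1853  (Honeywell)
  w_1 = 0.162505·2.7804 + -0.005401·24.3589 = 0.3203  (Visa)
  w_2 = 0.162505·1.6131 + -0.005401·29.3838 = 0.1034  (Qualcomm)
  w_3 = 0.162505·0.9552 + -0.005401·11.0732 = 0.0954  (JPMorgan)
  w_4 = 0.162505·2.1627 + -0.005401·10.3552 = 0.2955  (Nike)
Σw_i=1.0000  μᵀw=0.1320
σ²=wᵀΣw=λ₁·μ_p+λ₂ = 0.162505·0.132 + -0.005401 = 0.016050 ≈ 0.0161


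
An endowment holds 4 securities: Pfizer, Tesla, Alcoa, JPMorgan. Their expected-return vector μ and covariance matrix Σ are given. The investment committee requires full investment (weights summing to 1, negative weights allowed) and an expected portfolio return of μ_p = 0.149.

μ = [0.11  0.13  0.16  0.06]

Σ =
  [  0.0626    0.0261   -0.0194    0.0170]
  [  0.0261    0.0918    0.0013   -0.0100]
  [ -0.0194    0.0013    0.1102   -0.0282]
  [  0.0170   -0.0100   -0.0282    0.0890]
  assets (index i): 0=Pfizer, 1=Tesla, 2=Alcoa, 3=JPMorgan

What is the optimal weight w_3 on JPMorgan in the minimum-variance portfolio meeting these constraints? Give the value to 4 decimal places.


-0.1460

u=Σ⁻¹μ = [1.6443  1.0416  2.0145  1.1154]
v=Σ⁻¹𝟙 = [13.1491  8.5143  14.9808  14.4277]
a=μᵀu=0.705531  b=𝟙ᵀu=5.815851  c=𝟙ᵀv=51.071913  D=ac−b²=2.208686
λ₁=(c·0.149−b)/D = (51.071913·0.149−5.815851)/2.208686 = 0.812186
λ₂=(a−b·0.149)/D = (0.705531−5.815851·0.149)/2.208686 = -0.072908
w* = 0.812186·u + -0.072908·v:
  w_0 = 0.812186·1.6443 + -0.072908·13.1491 = 0.3768  (Pfizer)
  w_1 = 0.812186·1.0416 + -0.072908·8.5143 = 0.2252  (Tesla)
  w_2 = 0.812186·2.0145 + -0.072908·14.9808 = 0.5439  (Alcoa)
  w_3 = 0.812186·1.1154 + -0.072908·14.4277 = -0.1460  (JPMorgan)
Σw_i=1.0000  μᵀw=0.1490
σ²=wᵀΣw=λ₁·μ_p+λ₂ = 0.812186·0.149 + -0.072908 = 0.048108 ≈ 0.0481


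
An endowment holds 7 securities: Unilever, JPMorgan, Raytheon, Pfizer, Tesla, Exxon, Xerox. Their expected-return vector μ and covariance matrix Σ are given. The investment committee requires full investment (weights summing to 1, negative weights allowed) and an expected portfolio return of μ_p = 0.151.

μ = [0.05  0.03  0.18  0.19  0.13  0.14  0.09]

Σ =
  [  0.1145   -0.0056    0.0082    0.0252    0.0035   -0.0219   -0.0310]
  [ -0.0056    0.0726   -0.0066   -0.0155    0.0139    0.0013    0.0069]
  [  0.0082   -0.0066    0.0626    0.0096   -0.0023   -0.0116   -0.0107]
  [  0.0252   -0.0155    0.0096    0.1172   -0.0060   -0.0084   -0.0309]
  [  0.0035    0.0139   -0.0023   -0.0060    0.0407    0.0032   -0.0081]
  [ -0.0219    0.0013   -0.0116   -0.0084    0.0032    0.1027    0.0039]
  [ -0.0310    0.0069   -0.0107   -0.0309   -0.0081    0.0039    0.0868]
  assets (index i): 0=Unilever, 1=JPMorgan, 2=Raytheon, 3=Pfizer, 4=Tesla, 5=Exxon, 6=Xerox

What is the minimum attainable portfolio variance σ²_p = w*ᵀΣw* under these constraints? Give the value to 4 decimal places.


x=Σ⁻¹μ = [0.6843  0.2007  3.4228  2.2950  4.0093  1.8498  2.7953]
y=Σ⁻¹𝟙 = [13.2739  12.1287  21.1543  14.4856  26.4531  14.2188  24.8914]
a=μᵀx=2.124168  b=𝟙ᵀx=15.257366  c=𝟙ᵀy=126.605879  D=ac−b²=36.144954
λ₁=(c·0.151−b)/D = (126.605879·0.151−15.257366)/36.144954 = 0.106796
λ₂=(a−b·0.151)/D = (2.124168−15.257366·0.151)/36.144954 = -0.004971
w* = 0.106796·x + -0.004971·y:
  w_0 = 0.106796·0.6843 + -0.004971·13.2739 = 0.0071  (Unilever)
  w_1 = 0.106796·0.2007 + -0.004971·12.1287 = -0.0389  (JPMorgan)
  w_2 = 0.106796·3.4228 + -0.004971·21.1543 = 0.2604  (Raytheon)
  w_3 = 0.106796·2.2950 + -0.004971·14.4856 = 0.1731  (Pfizer)
  w_4 = 0.106796·4.0093 + -0.004971·26.4531 = 0.2967  (Tesla)
  w_5 = 0.106796·1.8498 + -0.004971·14.2188 = 0.1269  (Exxon)
  w_6 = 0.106796·2.7953 + -0.004971·24.8914 = 0.1748  (Xerox)
Σw_i=1.0000  μᵀw=0.1510
σ²=wᵀΣw=λ₁·μ_p+λ₂ = 0.106796·0.151 + -0.004971 = 0.011155 ≈ 0.0112

0.0112


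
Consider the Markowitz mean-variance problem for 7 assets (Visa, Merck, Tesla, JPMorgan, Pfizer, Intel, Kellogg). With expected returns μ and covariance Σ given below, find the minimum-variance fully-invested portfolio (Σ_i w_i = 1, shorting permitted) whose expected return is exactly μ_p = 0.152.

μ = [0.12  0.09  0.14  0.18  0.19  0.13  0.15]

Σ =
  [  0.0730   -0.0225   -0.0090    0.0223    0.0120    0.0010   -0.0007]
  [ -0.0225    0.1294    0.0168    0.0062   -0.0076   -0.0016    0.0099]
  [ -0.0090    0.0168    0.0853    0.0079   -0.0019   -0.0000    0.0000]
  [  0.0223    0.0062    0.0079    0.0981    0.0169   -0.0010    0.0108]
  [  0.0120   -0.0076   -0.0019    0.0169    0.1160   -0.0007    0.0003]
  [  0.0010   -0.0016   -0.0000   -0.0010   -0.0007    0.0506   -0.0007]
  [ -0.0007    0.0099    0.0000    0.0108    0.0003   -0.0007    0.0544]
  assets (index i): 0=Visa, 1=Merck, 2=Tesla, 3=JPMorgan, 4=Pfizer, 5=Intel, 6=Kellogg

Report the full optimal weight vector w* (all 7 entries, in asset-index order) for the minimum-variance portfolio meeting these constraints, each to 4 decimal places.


u=Σ⁻¹μ = [1.5453  0.6366  1.6357  0.8127  1.4375  2.6297  2.5259]
v=Σ⁻¹𝟙 = [15.6506  8.2193  11.7158  2.2321  7.4845  20.0944  16.8621]
a=μᵀu=1.611891  b=𝟙ᵀu=11.223444  c=𝟙ᵀv=82.258790  D=ac−b²=6.626471
λ₁=(c·0.152−b)/D = (82.258790·0.152−11.223444)/6.626471 = 0.193148
λ₂=(a−b·0.152)/D = (1.611891−11.223444·0.152)/6.626471 = -0.014197
w* = 0.193148·u + -0.014197·v:
  w_0 = 0.193148·1.5453 + -0.014197·15.6506 = 0.0763  (Visa)
  w_1 = 0.193148·0.6366 + -0.014197·8.2193 = 0.0063  (Merck)
  w_2 = 0.193148·1.6357 + -0.014197·11.7158 = 0.1496  (Tesla)
  w_3 = 0.193148·0.8127 + -0.014197·2.2321 = 0.1253  (JPMorgan)
  w_4 = 0.193148·1.4375 + -0.014197·7.4845 = 0.1714  (Pfizer)
  w_5 = 0.193148·2.6297 + -0.014197·20.0944 = 0.2226  (Intel)
  w_6 = 0.193148·2.5259 + -0.014197·16.8621 = 0.2485  (Kellogg)
Σw_i=1.0000  μᵀw=0.1520
σ²=wᵀΣw=λ₁·μ_p+λ₂ = 0.193148·0.152 + -0.014197 = 0.015162 ≈ 0.0152

0.0763  0.0063  0.1496  0.1253  0.1714  0.2226  0.2485


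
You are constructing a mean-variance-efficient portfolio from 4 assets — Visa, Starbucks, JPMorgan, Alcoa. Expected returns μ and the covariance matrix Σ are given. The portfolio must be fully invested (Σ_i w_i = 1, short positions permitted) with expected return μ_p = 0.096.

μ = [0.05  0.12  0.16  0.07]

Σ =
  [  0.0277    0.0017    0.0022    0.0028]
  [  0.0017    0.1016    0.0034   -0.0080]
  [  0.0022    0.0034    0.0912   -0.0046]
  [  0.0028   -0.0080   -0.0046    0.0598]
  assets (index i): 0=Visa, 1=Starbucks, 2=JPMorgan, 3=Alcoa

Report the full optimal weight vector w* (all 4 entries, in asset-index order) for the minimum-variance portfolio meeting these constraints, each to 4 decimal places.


0.3153  0.1887  0.2541  0.2420

u=Σ⁻¹μ = [1.4509  1.2086  1.7449  1.3985]
v=Σ⁻¹𝟙 = [32.8646  10.3044  10.6647  17.3825]
a=μᵀu=0.594650  b=𝟙ᵀu=5.802889  c=𝟙ᵀv=71.216217  D=ac−b²=8.675167
λ₁=(c·0.096−b)/D = (71.216217·0.096−5.802889)/8.675167 = 0.119176
λ₂=(a−b·0.096)/D = (0.594650−5.802889·0.096)/8.675167 = 0.004331
w* = 0.119176·u + 0.004331·v:
  w_0 = 0.119176·1.4509 + 0.004331·32.8646 = 0.3153  (Visa)
  w_1 = 0.119176·1.2086 + 0.004331·10.3044 = 0.1887  (Starbucks)
  w_2 = 0.119176·1.7449 + 0.004331·10.6647 = 0.2541  (JPMorgan)
  w_3 = 0.119176·1.3985 + 0.004331·17.3825 = 0.2420  (Alcoa)
Σw_i=1.0000  μᵀw=0.0960
σ²=wᵀΣw=λ₁·μ_p+λ₂ = 0.119176·0.096 + 0.004331 = 0.015772 ≈ 0.0158


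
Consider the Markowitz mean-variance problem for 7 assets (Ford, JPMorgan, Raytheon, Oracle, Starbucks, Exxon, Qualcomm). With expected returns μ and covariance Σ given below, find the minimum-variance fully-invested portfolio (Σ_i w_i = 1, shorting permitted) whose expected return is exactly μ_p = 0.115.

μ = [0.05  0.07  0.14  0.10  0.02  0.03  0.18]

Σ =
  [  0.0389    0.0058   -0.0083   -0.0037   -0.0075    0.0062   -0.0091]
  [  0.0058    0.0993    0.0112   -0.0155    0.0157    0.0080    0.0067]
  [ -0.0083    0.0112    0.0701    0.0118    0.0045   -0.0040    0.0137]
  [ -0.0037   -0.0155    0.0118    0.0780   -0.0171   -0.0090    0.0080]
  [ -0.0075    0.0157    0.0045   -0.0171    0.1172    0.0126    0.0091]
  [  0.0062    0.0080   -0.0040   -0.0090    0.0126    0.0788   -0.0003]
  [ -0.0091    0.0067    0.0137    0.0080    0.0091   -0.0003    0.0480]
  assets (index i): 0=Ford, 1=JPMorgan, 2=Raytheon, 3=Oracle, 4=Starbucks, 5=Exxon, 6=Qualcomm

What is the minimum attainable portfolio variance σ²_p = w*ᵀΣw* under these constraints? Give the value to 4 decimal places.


u=Σ⁻¹μ = [2.4317  0.2691  1.3972  0.9202  0.0534  0.3433  3.6133]
v=Σ⁻¹𝟙 = [33.1891  5.6867  11.0415  15.0961  9.0784  10.4071  19.0082]
a=μᵀu=1.089813  b=𝟙ᵀu=9.028186  c=𝟙ᵀv=103.506974  D=ac−b²=31.295145
λ₁=(c·0.115−b)/D = (103.506974·0.115−9.028186)/31.295145 = 0.091871
λ₂=(a−b·0.115)/D = (1.089813−9.028186·0.115)/31.295145 = 0.001648
w* = 0.091871·u + 0.001648·v:
  w_0 = 0.091871·2.4317 + 0.001648·33.1891 = 0.2781  (Ford)
  w_1 = 0.091871·0.2691 + 0.001648·5.6867 = 0.0341  (JPMorgan)
  w_2 = 0.091871·1.3972 + 0.001648·11.0415 = 0.1466  (Raytheon)
  w_3 = 0.091871·0.9202 + 0.001648·15.0961 = 0.1094  (Oracle)
  w_4 = 0.091871·0.0534 + 0.001648·9.0784 = 0.0199  (Starbucks)
  w_5 = 0.091871·0.3433 + 0.001648·10.4071 = 0.0487  (Exxon)
  w_6 = 0.091871·3.6133 + 0.001648·19.0082 = 0.3633  (Qualcomm)
Σw_i=1.0000  μᵀw=0.1150
σ²=wᵀΣw=λ₁·μ_p+λ₂ = 0.091871·0.115 + 0.001648 = 0.012213 ≈ 0.0122

0.0122


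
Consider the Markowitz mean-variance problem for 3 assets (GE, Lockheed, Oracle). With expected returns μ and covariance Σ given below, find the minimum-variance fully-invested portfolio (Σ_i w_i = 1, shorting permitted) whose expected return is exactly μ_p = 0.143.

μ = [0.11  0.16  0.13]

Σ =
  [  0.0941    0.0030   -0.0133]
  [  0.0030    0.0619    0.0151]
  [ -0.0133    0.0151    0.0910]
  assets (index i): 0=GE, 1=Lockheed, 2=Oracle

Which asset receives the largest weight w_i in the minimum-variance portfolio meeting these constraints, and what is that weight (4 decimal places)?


p=Σ⁻¹μ = [1.2744  2.2189  1.2466]
q=Σ⁻¹𝟙 = [11.7016  13.0170  10.5393]
a=μᵀp=0.657280  b=𝟙ᵀp=4.740003  c=𝟙ᵀq=35.257888  D=ac−b²=0.706681
λ₁=(c·0.143−b)/D = (35.257888·0.143−4.740003)/0.706681 = 0.427173
λ₂=(a−b·0.143)/D = (0.657280−4.740003·0.143)/0.706681 = -0.029066
w* = 0.427173·p + -0.029066·q:
  w_0 = 0.427173·1.2744 + -0.029066·11.7016 = 0.2043  (GE)
  w_1 = 0.427173·2.2189 + -0.029066·13.0170 = 0.5695  (Lockheed)
  w_2 = 0.427173·1.2466 + -0.029066·10.5393 = 0.2262  (Oracle)
Σw_i=1.0000  μᵀw=0.1430
σ²=wᵀΣw=λ₁·μ_p+λ₂ = 0.427173·0.143 + -0.029066 = 0.032020 ≈ 0.0320

Lockheed (0.5695)


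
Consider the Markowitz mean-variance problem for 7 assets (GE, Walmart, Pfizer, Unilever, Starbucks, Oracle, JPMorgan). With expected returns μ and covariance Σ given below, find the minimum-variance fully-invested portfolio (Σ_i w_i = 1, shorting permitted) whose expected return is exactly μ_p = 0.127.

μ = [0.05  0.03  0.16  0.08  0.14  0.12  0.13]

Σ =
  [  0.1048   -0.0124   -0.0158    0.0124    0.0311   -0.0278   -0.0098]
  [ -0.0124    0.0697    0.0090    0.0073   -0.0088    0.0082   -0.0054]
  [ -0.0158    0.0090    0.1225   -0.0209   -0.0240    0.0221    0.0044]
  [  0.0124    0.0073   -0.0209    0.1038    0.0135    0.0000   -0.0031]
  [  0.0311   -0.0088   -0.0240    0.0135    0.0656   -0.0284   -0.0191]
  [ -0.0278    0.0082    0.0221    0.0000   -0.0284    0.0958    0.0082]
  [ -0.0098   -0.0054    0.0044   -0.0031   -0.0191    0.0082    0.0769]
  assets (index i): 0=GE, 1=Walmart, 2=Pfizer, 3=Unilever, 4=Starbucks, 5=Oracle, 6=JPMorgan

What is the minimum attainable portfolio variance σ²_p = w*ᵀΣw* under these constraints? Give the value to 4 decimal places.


x=Σ⁻¹μ = [0.2502  0.6885  1.7775  0.5809  4.1907  1.8818  2.5327]
y=Σ⁻¹𝟙 = [10.2698  17.3459  11.2404  6.3689  28.3993  16.0059  20.4912]
a=μᵀx=1.505803  b=𝟙ᵀx=11.902303  c=𝟙ᵀy=110.121294  D=ac−b²=24.156125
λ₁=(c·0.127−b)/D = (110.121294·0.127−11.902303)/24.156125 = 0.086235
λ₂=(a−b·0.127)/D = (1.505803−11.902303·0.127)/24.156125 = -0.000240
w* = 0.086235·x + -0.000240·y:
  w_0 = 0.086235·0.2502 + -0.000240·10.2698 = 0.0191  (GE)
  w_1 = 0.086235·0.6885 + -0.000240·17.3459 = 0.0552  (Walmart)
  w_2 = 0.086235·1.7775 + -0.000240·11.2404 = 0.1506  (Pfizer)
  w_3 = 0.086235·0.5809 + -0.000240·6.3689 = 0.0486  (Unilever)
  w_4 = 0.086235·4.1907 + -0.000240·28.3993 = 0.3546  (Starbucks)
  w_5 = 0.086235·1.8818 + -0.000240·16.0059 = 0.1584  (Oracle)
  w_6 = 0.086235·2.5327 + -0.000240·20.4912 = 0.2135  (JPMorgan)
Σw_i=1.0000  μᵀw=0.1270
σ²=wᵀΣw=λ₁·μ_p+λ₂ = 0.086235·0.127 + -0.000240 = 0.010712 ≈ 0.0107

0.0107


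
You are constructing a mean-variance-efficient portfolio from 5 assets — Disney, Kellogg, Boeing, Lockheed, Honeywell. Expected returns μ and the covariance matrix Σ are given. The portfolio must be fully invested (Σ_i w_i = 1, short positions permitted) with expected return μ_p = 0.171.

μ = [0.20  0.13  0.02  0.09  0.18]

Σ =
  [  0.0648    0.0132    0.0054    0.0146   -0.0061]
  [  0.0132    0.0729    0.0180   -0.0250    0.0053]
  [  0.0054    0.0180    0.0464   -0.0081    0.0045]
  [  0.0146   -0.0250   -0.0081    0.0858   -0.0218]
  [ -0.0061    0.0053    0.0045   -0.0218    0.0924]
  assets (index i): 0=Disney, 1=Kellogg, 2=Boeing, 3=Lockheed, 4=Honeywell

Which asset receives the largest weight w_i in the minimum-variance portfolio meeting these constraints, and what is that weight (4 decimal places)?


Disney (0.3388)

g=Σ⁻¹μ = [2.5952  1.8555  -0.5277  1.7192  2.4443]
h=Σ⁻¹𝟙 = [8.1702  13.6049  17.3381  19.5092  14.3399]
a=μᵀg=1.344395  b=𝟙ᵀg=8.086452  c=𝟙ᵀh=72.962280  D=ac−b²=32.699412
λ₁=(c·0.171−b)/D = (72.962280·0.171−8.086452)/32.699412 = 0.134256
λ₂=(a−b·0.171)/D = (1.344395−8.086452·0.171)/32.699412 = -0.001174
w* = 0.134256·g + -0.001174·h:
  w_0 = 0.134256·2.5952 + -0.001174·8.1702 = 0.3388  (Disney)
  w_1 = 0.134256·1.8555 + -0.001174·13.6049 = 0.2331  (Kellogg)
  w_2 = 0.134256·-0.5277 + -0.001174·17.3381 = -0.0912  (Boeing)
  w_3 = 0.134256·1.7192 + -0.001174·19.5092 = 0.2079  (Lockheed)
  w_4 = 0.134256·2.4443 + -0.001174·14.3399 = 0.3113  (Honeywell)
Σw_i=1.0000  μᵀw=0.1710
σ²=wᵀΣw=λ₁·μ_p+λ₂ = 0.134256·0.171 + -0.001174 = 0.021784 ≈ 0.0218


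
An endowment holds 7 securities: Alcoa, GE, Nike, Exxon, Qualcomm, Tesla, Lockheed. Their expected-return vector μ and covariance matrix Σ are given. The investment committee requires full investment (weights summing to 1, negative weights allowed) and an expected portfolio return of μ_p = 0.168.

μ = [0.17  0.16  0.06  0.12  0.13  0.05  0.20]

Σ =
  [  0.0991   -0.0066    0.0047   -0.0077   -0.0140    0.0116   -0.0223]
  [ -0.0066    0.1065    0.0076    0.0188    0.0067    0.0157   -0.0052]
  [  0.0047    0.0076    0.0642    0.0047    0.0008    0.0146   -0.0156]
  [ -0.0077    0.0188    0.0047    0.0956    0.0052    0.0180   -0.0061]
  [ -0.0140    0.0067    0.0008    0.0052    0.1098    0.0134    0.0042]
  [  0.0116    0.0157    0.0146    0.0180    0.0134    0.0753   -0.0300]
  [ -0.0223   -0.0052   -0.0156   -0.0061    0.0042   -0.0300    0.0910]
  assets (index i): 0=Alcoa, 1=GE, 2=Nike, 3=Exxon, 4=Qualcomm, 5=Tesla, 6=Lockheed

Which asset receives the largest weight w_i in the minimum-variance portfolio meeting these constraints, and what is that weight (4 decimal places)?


Lockheed (0.3261)

u=Σ⁻¹μ = [2.6980  1.3821  1.1549  1.1847  1.1803  0.5783  3.3515]
v=Σ⁻¹𝟙 = [15.0683  6.5593  15.5940  8.3481  7.8340  11.8812  21.8445]
a=μᵀu=1.743921  b=𝟙ᵀu=11.529878  c=𝟙ᵀv=87.129266  D=ac−b²=19.008448
λ₁=(c·0.168−b)/D = (87.129266·0.168−11.529878)/19.008448 = 0.163498
λ₂=(a−b·0.168)/D = (1.743921−11.529878·0.168)/19.008448 = -0.010159
w* = 0.163498·u + -0.010159·v:
  w_0 = 0.163498·2.6980 + -0.010159·15.0683 = 0.2880  (Alcoa)
  w_1 = 0.163498·1.3821 + -0.010159·6.5593 = 0.1593  (GE)
  w_2 = 0.163498·1.1549 + -0.010159·15.5940 = 0.0304  (Nike)
  w_3 = 0.163498·1.1847 + -0.010159·8.3481 = 0.1089  (Exxon)
  w_4 = 0.163498·1.1803 + -0.010159·7.8340 = 0.1134  (Qualcomm)
  w_5 = 0.163498·0.5783 + -0.010159·11.8812 = -0.0261  (Tesla)
  w_6 = 0.163498·3.3515 + -0.010159·21.8445 = 0.3261  (Lockheed)
Σw_i=1.0000  μᵀw=0.1680
σ²=wᵀΣw=λ₁·μ_p+λ₂ = 0.163498·0.168 + -0.010159 = 0.017309 ≈ 0.0173


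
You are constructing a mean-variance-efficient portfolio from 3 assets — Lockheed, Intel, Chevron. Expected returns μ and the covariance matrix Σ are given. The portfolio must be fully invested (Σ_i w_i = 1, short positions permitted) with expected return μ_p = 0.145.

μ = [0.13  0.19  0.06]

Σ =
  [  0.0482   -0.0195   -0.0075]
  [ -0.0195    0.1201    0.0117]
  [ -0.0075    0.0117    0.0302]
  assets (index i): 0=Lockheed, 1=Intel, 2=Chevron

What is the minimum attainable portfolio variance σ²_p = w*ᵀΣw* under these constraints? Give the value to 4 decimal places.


0.0225

x=Σ⁻¹μ = [3.8414  1.9945  2.1680]
y=Σ⁻¹𝟙 = [30.4019  9.6661  36.9179]
a=μᵀx=1.008414  b=𝟙ᵀx=8.003885  c=𝟙ᵀy=76.985951  D=ac−b²=13.571515
λ₁=(c·0.145−b)/D = (76.985951·0.145−8.003885)/13.571515 = 0.232773
λ₂=(a−b·0.145)/D = (1.008414−8.003885·0.145)/13.571515 = -0.011211
w* = 0.232773·x + -0.011211·y:
  w_0 = 0.232773·3.8414 + -0.011211·30.4019 = 0.5533  (Lockheed)
  w_1 = 0.232773·1.9945 + -0.011211·9.6661 = 0.3559  (Intel)
  w_2 = 0.232773·2.1680 + -0.011211·36.9179 = 0.0908  (Chevron)
Σw_i=1.0000  μᵀw=0.1450
σ²=wᵀΣw=λ₁·μ_p+λ₂ = 0.232773·0.145 + -0.011211 = 0.022541 ≈ 0.0225


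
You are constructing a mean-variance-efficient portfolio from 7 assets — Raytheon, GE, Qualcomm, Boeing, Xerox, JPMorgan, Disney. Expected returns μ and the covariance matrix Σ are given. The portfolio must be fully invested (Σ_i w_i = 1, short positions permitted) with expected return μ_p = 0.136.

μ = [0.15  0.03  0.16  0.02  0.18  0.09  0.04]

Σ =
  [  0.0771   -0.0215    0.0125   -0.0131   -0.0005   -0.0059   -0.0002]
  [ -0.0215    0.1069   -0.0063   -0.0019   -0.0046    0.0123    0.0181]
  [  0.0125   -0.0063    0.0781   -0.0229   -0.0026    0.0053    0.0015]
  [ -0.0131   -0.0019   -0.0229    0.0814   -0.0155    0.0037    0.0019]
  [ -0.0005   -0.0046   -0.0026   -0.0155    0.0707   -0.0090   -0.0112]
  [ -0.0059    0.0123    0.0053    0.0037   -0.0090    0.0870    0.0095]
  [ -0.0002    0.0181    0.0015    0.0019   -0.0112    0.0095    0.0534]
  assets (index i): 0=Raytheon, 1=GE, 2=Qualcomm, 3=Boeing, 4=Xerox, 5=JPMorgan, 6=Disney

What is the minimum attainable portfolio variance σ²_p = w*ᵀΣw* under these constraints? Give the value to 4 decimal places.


0.0131

u=Σ⁻¹μ = [2.2046  0.7622  2.3181  1.8433  3.3812  1.1103  0.8799]
v=Σ⁻¹𝟙 = [18.4276  11.6251  17.8079  24.4495  24.9738  9.7033  16.9968]
a=μᵀu=1.505062  b=𝟙ᵀu=12.499598  c=𝟙ᵀv=123.983975  D=ac−b²=30.363682
λ₁=(c·0.136−b)/D = (123.983975·0.136−12.499598)/30.363682 = 0.143666
λ₂=(a−b·0.136)/D = (1.505062−12.499598·0.136)/30.363682 = -0.006418
w* = 0.143666·u + -0.006418·v:
  w_0 = 0.143666·2.2046 + -0.006418·18.4276 = 0.1985  (Raytheon)
  w_1 = 0.143666·0.7622 + -0.006418·11.6251 = 0.0349  (GE)
  w_2 = 0.143666·2.3181 + -0.006418·17.8079 = 0.2187  (Qualcomm)
  w_3 = 0.143666·1.8433 + -0.006418·24.4495 = 0.1079  (Boeing)
  w_4 = 0.143666·3.3812 + -0.006418·24.9738 = 0.3255  (Xerox)
  w_5 = 0.143666·1.1103 + -0.006418·9.7033 = 0.0972  (JPMorgan)
  w_6 = 0.143666·0.8799 + -0.006418·16.9968 = 0.0173  (Disney)
Σw_i=1.0000  μᵀw=0.1360
σ²=wᵀΣw=λ₁·μ_p+λ₂ = 0.143666·0.136 + -0.006418 = 0.013120 ≈ 0.0131


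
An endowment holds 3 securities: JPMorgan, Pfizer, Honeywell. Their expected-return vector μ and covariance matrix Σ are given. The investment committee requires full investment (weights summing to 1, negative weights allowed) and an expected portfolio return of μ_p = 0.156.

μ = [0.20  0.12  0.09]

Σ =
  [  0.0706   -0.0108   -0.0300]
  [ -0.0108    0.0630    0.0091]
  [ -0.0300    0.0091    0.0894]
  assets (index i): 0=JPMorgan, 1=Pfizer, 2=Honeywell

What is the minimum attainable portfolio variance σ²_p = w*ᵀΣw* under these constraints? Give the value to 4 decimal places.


p=Σ⁻¹μ = [4.0968  2.2969  2.1477]
q=Σ⁻¹𝟙 = [24.3034  17.5029  17.5596]
a=μᵀp=1.288283  b=𝟙ᵀp=8.541387  c=𝟙ᵀq=59.365865  D=ac−b²=3.524727
λ₁=(c·0.156−b)/D = (59.365865·0.156−8.541387)/3.524727 = 0.204183
λ₂=(a−b·0.156)/D = (1.288283−8.541387·0.156)/3.524727 = -0.012532
w* = 0.204183·p + -0.012532·q:
  w_0 = 0.204183·4.0968 + -0.012532·24.3034 = 0.5319  (JPMorgan)
  w_1 = 0.204183·2.2969 + -0.012532·17.5029 = 0.2496  (Pfizer)
  w_2 = 0.204183·2.1477 + -0.012532·17.5596 = 0.2185  (Honeywell)
Σw_i=1.0000  μᵀw=0.1560
σ²=wᵀΣw=λ₁·μ_p+λ₂ = 0.204183·0.156 + -0.012532 = 0.019320 ≈ 0.0193

0.0193


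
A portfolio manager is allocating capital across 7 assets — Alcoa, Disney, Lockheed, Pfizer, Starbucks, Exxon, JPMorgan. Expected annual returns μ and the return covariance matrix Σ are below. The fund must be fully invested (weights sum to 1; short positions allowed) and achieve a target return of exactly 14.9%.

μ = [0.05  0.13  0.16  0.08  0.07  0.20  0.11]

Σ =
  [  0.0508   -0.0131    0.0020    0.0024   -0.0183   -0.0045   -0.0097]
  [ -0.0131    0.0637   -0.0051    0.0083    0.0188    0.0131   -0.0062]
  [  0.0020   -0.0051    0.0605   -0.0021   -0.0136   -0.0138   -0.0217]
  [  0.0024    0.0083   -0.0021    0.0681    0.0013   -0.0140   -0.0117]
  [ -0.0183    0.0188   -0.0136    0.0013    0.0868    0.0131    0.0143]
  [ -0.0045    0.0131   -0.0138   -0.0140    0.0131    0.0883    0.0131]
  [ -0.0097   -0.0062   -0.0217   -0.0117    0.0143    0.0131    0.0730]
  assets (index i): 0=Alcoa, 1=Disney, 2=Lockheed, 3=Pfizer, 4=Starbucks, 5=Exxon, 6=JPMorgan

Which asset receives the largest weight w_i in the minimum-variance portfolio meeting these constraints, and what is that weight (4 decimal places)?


g=Σ⁻¹μ = [2.3268  2.2317  4.6706  2.0158  0.6138  2.5451  3.1400]
h=Σ⁻¹𝟙 = [33.4916  19.1207  33.5081  19.3374  12.9011  12.4185  28.0770]
a=μᵀg=2.212411  b=𝟙ᵀg=17.543810  c=𝟙ᵀh=158.854442  D=ac−b²=43.665999
λ₁=(c·0.149−b)/D = (158.854442·0.149−17.543810)/43.665999 = 0.140281
λ₂=(a−b·0.149)/D = (2.212411−17.543810·0.149)/43.665999 = -0.009197
w* = 0.140281·g + -0.009197·h:
  w_0 = 0.140281·2.3268 + -0.009197·33.4916 = 0.0184  (Alcoa)
  w_1 = 0.140281·2.2317 + -0.009197·19.1207 = 0.1372  (Disney)
  w_2 = 0.140281·4.6706 + -0.009197·33.5081 = 0.3470  (Lockheed)
  w_3 = 0.140281·2.0158 + -0.009197·19.3374 = 0.1049  (Pfizer)
  w_4 = 0.140281·0.6138 + -0.009197·12.9011 = -0.0325  (Starbucks)
  w_5 = 0.140281·2.5451 + -0.009197·12.4185 = 0.2428  (Exxon)
  w_6 = 0.140281·3.1400 + -0.009197·28.0770 = 0.1823  (JPMorgan)
Σw_i=1.0000  μᵀw=0.1490
σ²=wᵀΣw=λ₁·μ_p+λ₂ = 0.140281·0.149 + -0.009197 = 0.011704 ≈ 0.0117

Lockheed (0.3470)


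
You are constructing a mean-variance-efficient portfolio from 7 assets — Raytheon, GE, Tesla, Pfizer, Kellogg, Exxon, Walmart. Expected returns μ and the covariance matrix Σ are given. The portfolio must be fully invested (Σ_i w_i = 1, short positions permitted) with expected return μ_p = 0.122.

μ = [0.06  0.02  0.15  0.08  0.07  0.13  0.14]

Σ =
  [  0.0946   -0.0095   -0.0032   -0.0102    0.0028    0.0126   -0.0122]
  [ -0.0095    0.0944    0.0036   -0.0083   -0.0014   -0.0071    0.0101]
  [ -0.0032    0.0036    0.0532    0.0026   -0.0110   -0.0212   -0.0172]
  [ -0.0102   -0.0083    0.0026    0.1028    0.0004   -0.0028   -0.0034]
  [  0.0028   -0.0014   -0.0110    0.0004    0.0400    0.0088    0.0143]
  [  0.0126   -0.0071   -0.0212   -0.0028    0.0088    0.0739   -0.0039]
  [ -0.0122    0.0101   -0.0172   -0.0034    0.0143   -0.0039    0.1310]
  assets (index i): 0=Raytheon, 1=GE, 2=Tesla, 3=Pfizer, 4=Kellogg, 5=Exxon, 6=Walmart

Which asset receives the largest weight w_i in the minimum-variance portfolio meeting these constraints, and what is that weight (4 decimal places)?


Tesla (0.3752)

u=Σ⁻¹μ = [0.6840  0.2422  4.9010  0.8711  1.7964  2.9791  1.6724]
v=Σ⁻¹𝟙 = [12.1161  12.3262  35.0773  11.8477  25.8077  20.6440  10.5221]
a=μᵀu=1.597902  b=𝟙ᵀu=13.146260  c=𝟙ᵀv=128.341169  D=ac−b²=32.252498
λ₁=(c·0.122−b)/D = (128.341169·0.122−13.146260)/32.252498 = 0.077866
λ₂=(a−b·0.122)/D = (1.597902−13.146260·0.122)/32.252498 = -0.000184
w* = 0.077866·u + -0.000184·v:
  w_0 = 0.077866·0.6840 + -0.000184·12.1161 = 0.0510  (Raytheon)
  w_1 = 0.077866·0.2422 + -0.000184·12.3262 = 0.0166  (GE)
  w_2 = 0.077866·4.9010 + -0.000184·35.0773 = 0.3752  (Tesla)
  w_3 = 0.077866·0.8711 + -0.000184·11.8477 = 0.0656  (Pfizer)
  w_4 = 0.077866·1.7964 + -0.000184·25.8077 = 0.1351  (Kellogg)
  w_5 = 0.077866·2.9791 + -0.000184·20.6440 = 0.2282  (Exxon)
  w_6 = 0.077866·1.6724 + -0.000184·10.5221 = 0.1283  (Walmart)
Σw_i=1.0000  μᵀw=0.1220
σ²=wᵀΣw=λ₁·μ_p+λ₂ = 0.077866·0.122 + -0.000184 = 0.009315 ≈ 0.0093
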